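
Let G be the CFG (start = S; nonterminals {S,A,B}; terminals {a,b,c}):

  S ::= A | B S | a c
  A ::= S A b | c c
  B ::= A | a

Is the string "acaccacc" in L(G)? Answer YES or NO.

CNF form of G:
  S -> B S | S X5 | T1 T1 | T2 T1
  A -> S X3 | T1 T1
  B -> S X4 | T1 T1 | a
  T0 -> b
  T1 -> c
  T2 -> a
  X3 -> A T0
  X4 -> A T0
  X5 -> A T0

Fill CYK table bottom-up:
  [0..0]={B,T2}  "a"  orig:{B}
  [1..1]={T1}  "c"  orig:{}
  [2..2]={B,T2}  "a"  orig:{B}
  [3..3]={T1}  "c"  orig:{}
  [4..4]={T1}  "c"  orig:{}
  [5..5]={B,T2}  "a"  orig:{B}
  [6..6]={T1}  "c"  orig:{}
  [7..7]={T1}  "c"  orig:{}
  [0..1]={S}  "ac"
  [1..2]=∅  "ca"
  [2..3]={S}  "ac"
  [3..4]={A,B,S}  "cc"
  [4..5]=∅  "ca"
  [5..6]={S}  "ac"
  [6..7]={A,B,S}  "cc"
  [0..2]=∅  "aca"
  [1..3]=∅  "cac"
  [2..4]={S}  "acc"
  [3..5]=∅  "cca"
  [4..6]=∅  "cac"
  [5..7]={S}  "acc"
  [0..3]=∅  "acac"
  [1..4]=∅  "cacc"
  [2..5]=∅  "acca"
  [3..6]={S}  "ccac"
  [4..7]=∅  "cacc"
  [0..4]=∅  "acacc"
  [1..5]=∅  "cacca"
  [2..6]={S}  "accac"
  [3..7]={S}  "ccacc"
  [0..5]=∅  "acacca"
  [1..6]=∅  "caccac"
  [2..7]={S}  "accacc"
  [0..6]=∅  "acaccac"
  [1..7]=∅  "caccacc"
  [0..7]=∅  "acaccacc"

S ∉ T[0,7] ⇒ NO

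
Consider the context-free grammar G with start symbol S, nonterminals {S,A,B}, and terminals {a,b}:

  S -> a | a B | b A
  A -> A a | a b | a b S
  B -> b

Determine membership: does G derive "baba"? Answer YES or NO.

Convert to CNF:
  S -> T0 B | T1 A | a
  A -> A T0 | T0 T1 | T0 X2
  B -> b
  T0 -> a
  T1 -> b
  X2 -> T1 S

Fill CYK table bottom-up:
  [0..0]={B,T1}  "b"  orig:{B}
  [1..1]={S,T0}  "a"  orig:{S}
  [2..2]={B,T1}  "b"  orig:{B}
  [3..3]={S,T0}  "a"  orig:{S}
  [0..1]={X2}  "ba"  orig:{}
  [1..2]={A,S}  "ab"
  [2..3]={X2}  "ba"  orig:{}
  [0..2]={S,X2}  "bab"  orig:{S}
  [1..3]={A}  "aba"
  [0..3]={S}  "baba"

S ∈ T[0,3] ⇒ YES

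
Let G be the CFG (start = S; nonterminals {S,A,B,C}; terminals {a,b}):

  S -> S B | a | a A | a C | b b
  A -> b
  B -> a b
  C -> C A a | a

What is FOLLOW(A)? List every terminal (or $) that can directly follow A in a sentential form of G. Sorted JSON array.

FIRST iteration:
[1]
  A via A→b: +{b}
  B via B→a b: +{a}
  C via C→a: +{a}
  S via S→a: +{a}
  S via S→b b: +{b}
  S: {a,b}  A: {b}  B: {a}  C: {a}
[2] — fixpoint
  S: {a,b}  A: {b}  B: {a}  C: {a}

FOLLOW iteration:
seed FOLLOW(S) with $
iter 1:
  C→C A a: FOLLOW(C) ⊇ FIRST(A) = {b}; new: +{b}
  C→C A a: FOLLOW(A) ⊇ FIRST(a) = {a}; new: +{a}
  S→S B: FOLLOW(S) ⊇ FIRST(B) = {a}; new: +{a}
  S→S B: FOLLOW(B) ⊇ FOLLOW(S) ⊇ {$,a}; new: +{$,a}
  S→a A: FOLLOW(A) ⊇ FOLLOW(S) ⊇ {$,a}; new: +{$}
  S→a C: FOLLOW(C) ⊇ FOLLOW(S) ⊇ {$,a}; new: +{$,a}
  FOLLOW[S]={$,a}  FOLLOW[A]={$,a}  FOLLOW[B]={$,a}  FOLLOW[C]={$,a,b}
iter 2: — fixpoint
  FOLLOW[S]={$,a}  FOLLOW[A]={$,a}  FOLLOW[B]={$,a}  FOLLOW[C]={$,a,b}

FOLLOW(A) = ["$", "a"]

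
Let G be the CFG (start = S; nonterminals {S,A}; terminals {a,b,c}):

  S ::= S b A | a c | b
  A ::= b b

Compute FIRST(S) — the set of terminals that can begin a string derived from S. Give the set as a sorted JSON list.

Compute FIRST by fixpoint:
pass 1:
  A via A→b b: +{b}
  S via S→a c: +{a}
  S via S→b: +{b}
  FIRST(S)={a,b}  FIRST(A)={b}
pass 2: — fixpoint
  FIRST(S)={a,b}  FIRST(A)={b}

FIRST(S) = ["a", "b"]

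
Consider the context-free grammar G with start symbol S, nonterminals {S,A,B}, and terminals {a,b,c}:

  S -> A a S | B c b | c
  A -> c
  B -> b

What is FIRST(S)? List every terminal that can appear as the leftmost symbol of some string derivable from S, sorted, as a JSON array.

FIRST iteration:
round 1:
  A via A→c: +{c}
  B via B→b: +{b}
  S via S→A a S: +{c}
  S via S→B c b: +{b}
  FIRST[S]={b,c}  FIRST[A]={c}  FIRST[B]={b}
round 2: (no change)
  FIRST[S]={b,c}  FIRST[A]={c}  FIRST[B]={b}

FIRST(S) = ["b", "c"]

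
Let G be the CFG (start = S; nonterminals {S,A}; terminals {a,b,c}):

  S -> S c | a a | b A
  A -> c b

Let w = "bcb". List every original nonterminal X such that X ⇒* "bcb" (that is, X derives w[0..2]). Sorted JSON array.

CNF form of G:
  S -> S T0 | T1 A | T2 T2
  A -> T0 T1
  T0 -> c
  T1 -> b
  T2 -> a

CYK table (by increasing span), restricted to cells inside w[0..2]:
  cell(0,0) b: {T1}  orig:{}
  cell(1,1) c: {T0}  orig:{}
  cell(2,2) b: {T1}  orig:{}
  cell(0,1) bc: ∅
  cell(1,2) cb: {A}
  cell(0,2) bcb: {S}

Original NTs in T[0,2] deriving "bcb": ["S"]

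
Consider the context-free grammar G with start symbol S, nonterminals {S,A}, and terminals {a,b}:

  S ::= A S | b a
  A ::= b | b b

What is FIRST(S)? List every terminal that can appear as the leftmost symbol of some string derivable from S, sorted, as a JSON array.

Compute FIRST by fixpoint:
iter 1:
  A via A→b: +{b}
  S via S→A S: +{b}
  S: {b}  A: {b}
iter 2: — fixpoint
  S: {b}  A: {b}

FIRST(S) = ["b"]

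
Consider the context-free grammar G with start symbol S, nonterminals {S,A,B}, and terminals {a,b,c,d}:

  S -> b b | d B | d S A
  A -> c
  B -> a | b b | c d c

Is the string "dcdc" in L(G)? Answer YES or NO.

CNF form of G:
  S -> T0 T0 | T2 B | T2 X4
  A -> c
  B -> T0 T0 | T1 X3 | a
  T0 -> b
  T1 -> c
  T2 -> d
  X3 -> T2 T1
  X4 -> S A

Fill CYK table bottom-up:
  T[0,0] 'd' = {T2}  orig:{}
  T[1,1] 'c' = {A,T1}  orig:{A}
  T[2,2] 'd' = {T2}  orig:{}
  T[3,3] 'c' = {A,T1}  orig:{A}
  T[0,1] 'dc' = {X3}  orig:{}
  T[1,2] 'cd' = ∅
  T[2,3] 'dc' = {X3}  orig:{}
  T[0,2] 'dcd' = ∅
  T[1,3] 'cdc' = {B}
  T[0,3] 'dcdc' = {S}

S ∈ T[0,3] ⇒ YES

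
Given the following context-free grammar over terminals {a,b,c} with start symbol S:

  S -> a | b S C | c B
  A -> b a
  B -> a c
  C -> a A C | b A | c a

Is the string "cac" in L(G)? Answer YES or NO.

Convert to CNF:
  S -> T0 X4 | T2 B | a
  A -> T0 T1
  B -> T1 T2
  C -> T0 A | T1 X3 | T2 T1
  T0 -> b
  T1 -> a
  T2 -> c
  X3 -> A C
  X4 -> S C

CYK table (by increasing span):
  T[0,0] 'c' = {T2}  orig:{}
  T[1,1] 'a' = {S,T1}  orig:{S}
  T[2,2] 'c' = {T2}  orig:{}
  T[0,1] 'ca' = {C}
  T[1,2] 'ac' = {B}
  T[0,2] 'cac' = {S}

S ∈ T[0,2] ⇒ YES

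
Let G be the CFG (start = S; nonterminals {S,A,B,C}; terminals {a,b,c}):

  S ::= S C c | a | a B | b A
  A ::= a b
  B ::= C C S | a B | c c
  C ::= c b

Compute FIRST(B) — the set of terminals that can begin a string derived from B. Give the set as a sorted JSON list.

Compute FIRST by fixpoint:
pass 1:
  A via A→a b: +{a}
  B via B→a B: +{a}
  B via B→c c: +{c}
  C via C→c b: +{c}
  S via S→a: +{a}
  S via S→b A: +{b}
  S: {a,b}  A: {a}  B: {a,c}  C: {c}
pass 2: done
  S: {a,b}  A: {a}  B: {a,c}  C: {c}

FIRST(B) = ["a", "c"]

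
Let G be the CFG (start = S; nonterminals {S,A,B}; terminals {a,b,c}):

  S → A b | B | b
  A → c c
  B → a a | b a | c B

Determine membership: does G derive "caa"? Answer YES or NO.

CNF form of G:
  S -> A T2 | T0 B | T1 T1 | T2 T1 | b
  A -> T0 T0
  B -> T0 B | T1 T1 | T2 T1
  T0 -> c
  T1 -> a
  T2 -> b

CYK table (by increasing span):
  [0..0]={T0}  "c"  orig:{}
  [1..1]={T1}  "a"  orig:{}
  [2..2]={T1}  "a"  orig:{}
  [0..1]=∅  "ca"
  [1..2]={B,S}  "aa"
  [0..2]={B,S}  "caa"

S ∈ T[0,2] ⇒ YES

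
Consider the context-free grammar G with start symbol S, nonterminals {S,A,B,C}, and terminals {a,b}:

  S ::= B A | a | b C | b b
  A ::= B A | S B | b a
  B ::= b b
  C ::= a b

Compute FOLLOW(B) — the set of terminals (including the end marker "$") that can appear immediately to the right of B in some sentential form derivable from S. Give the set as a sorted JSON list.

FIRST iteration:
pass 1:
  A via A→b a: +{b}
  B via B→b b: +{b}
  C via C→a b: +{a}
  S via S→B A: +{b}
  S via S→a: +{a}
  FIRST(S)={a,b}  FIRST(A)={b}  FIRST(B)={b}  FIRST(C)={a}
pass 2:
  A via A→S B: +{a}
  FIRST(S)={a,b}  FIRST(A)={a,b}  FIRST(B)={b}  FIRST(C)={a}
pass 3: (stable)
  FIRST(S)={a,b}  FIRST(A)={a,b}  FIRST(B)={b}  FIRST(C)={a}

FOLLOW sets:
seed FOLLOW(S) with $
[1]
  A→B A: FOLLOW(B) ⊇ FIRST(A) = {a,b}; new: +{a,b}
  A→S B: FOLLOW(S) ⊇ FIRST(B) = {b}; new: +{b}
  S→B A: FOLLOW(A) ⊇ FOLLOW(S) ⊇ {$,b}; new: +{$,b}
  S→b C: FOLLOW(C) ⊇ FOLLOW(S) ⊇ {$,b}; new: +{$,b}
  FOLLOW[S]={$,b}  FOLLOW[A]={$,b}  FOLLOW[B]={a,b}  FOLLOW[C]={$,b}
[2]
  A→S B: FOLLOW(B) ⊇ FOLLOW(A) ⊇ {$,b}; new: +{$}
  FOLLOW[S]={$,b}  FOLLOW[A]={$,b}  FOLLOW[B]={$,a,b}  FOLLOW[C]={$,b}
[3] — fixpoint
  FOLLOW[S]={$,b}  FOLLOW[A]={$,b}  FOLLOW[B]={$,a,b}  FOLLOW[C]={$,b}

FOLLOW(B) = ["$", "a", "b"]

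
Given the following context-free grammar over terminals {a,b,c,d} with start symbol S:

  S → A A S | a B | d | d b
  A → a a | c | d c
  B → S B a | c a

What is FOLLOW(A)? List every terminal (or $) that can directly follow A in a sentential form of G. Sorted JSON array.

FIRST sets, iterate to fixpoint:
pass 1:
  A via A→a a: +{a}
  A via A→c: +{c}
  A via A→d c: +{d}
  B via B→c a: +{c}
  S via S→A A S: +{a,c,d}
  S: {a,c,d}  A: {a,c,d}  B: {c}
pass 2:
  B via B→S B a: +{a,d}
  S: {a,c,d}  A: {a,c,d}  B: {a,c,d}
pass 3: — fixpoint
  S: {a,c,d}  A: {a,c,d}  B: {a,c,d}

Compute FOLLOW by fixpoint:
FOLLOW(S) := {$}
round 1:
  B→S B a: FOLLOW(S) ⊇ FIRST(B) = {a,c,d}; new: +{a,c,d}
  B→S B a: FOLLOW(B) ⊇ FIRST(a) = {a}; new: +{a}
  S→A A S: FOLLOW(A) ⊇ FIRST(A) = {a,c,d}; new: +{a,c,d}
  S→a B: FOLLOW(B) ⊇ FOLLOW(S) ⊇ {$,a,c,d}; new: +{$,c,d}
  S: {$,a,c,d}  A: {a,c,d}  B: {$,a,c,d}
round 2: done
  S: {$,a,c,d}  A: {a,c,d}  B: {$,a,c,d}

FOLLOW(A) = ["a", "c", "d"]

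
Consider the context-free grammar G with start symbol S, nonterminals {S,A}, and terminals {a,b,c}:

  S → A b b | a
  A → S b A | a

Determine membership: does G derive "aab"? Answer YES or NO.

Convert to CNF:
  S -> A X2 | a
  A -> S X1 | a
  T0 -> b
  X1 -> T0 A
  X2 -> T0 T0

CYK table (by increasing span):
  T[0,0] 'a' = {A,S}
  T[1,1] 'a' = {A,S}
  T[2,2] 'b' = {T0}  orig:{}
  T[0,1] 'aa' = ∅
  T[1,2] 'ab' = ∅
  T[0,2] 'aab' = ∅

S ∉ T[0,2] ⇒ NO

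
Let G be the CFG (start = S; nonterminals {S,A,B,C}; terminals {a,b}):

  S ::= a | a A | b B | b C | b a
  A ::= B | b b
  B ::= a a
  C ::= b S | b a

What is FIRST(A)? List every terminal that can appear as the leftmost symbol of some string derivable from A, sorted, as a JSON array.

Compute FIRST by fixpoint:
round 1:
  A via A→b b: +{b}
  B via B→a a: +{a}
  C via C→b S: +{b}
  S via S→a: +{a}
  S via S→b B: +{b}
  FIRST[S]={a,b}  FIRST[A]={b}  FIRST[B]={a}  FIRST[C]={b}
round 2:
  A via A→B: +{a}
  FIRST[S]={a,b}  FIRST[A]={a,b}  FIRST[B]={a}  FIRST[C]={b}
round 3: (no change)
  FIRST[S]={a,b}  FIRST[A]={a,b}  FIRST[B]={a}  FIRST[C]={b}

FIRST(A) = ["a", "b"]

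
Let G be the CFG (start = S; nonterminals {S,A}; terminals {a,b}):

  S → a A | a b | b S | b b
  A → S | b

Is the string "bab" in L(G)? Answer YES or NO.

CNF form of G:
  S -> T0 A | T0 T1 | T1 S | T1 T1
  A -> T0 A | T0 T1 | T1 S | T1 T1 | b
  T0 -> a
  T1 -> b

CYK fill:
  T[0,0] 'b' = {A,T1}  orig:{A}
  T[1,1] 'a' = {T0}  orig:{}
  T[2,2] 'b' = {A,T1}  orig:{A}
  T[0,1] 'ba' = ∅
  T[1,2] 'ab' = {A,S}
  T[0,2] 'bab' = {A,S}

S ∈ T[0,2] ⇒ YES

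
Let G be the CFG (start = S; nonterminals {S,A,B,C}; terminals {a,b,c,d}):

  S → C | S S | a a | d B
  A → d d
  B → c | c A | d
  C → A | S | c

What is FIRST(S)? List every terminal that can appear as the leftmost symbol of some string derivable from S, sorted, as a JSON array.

FIRST iteration:
pass 1:
  A via A→d d: +{d}
  B via B→c: +{c}
  B via B→d: +{d}
  C via C→A: +{d}
  C via C→c: +{c}
  S via S→C: +{c,d}
  S via S→a a: +{a}
  S: {a,c,d}  A: {d}  B: {c,d}  C: {c,d}
pass 2:
  C via C→S: +{a}
  S: {a,c,d}  A: {d}  B: {c,d}  C: {a,c,d}
pass 3: (no change)
  S: {a,c,d}  A: {d}  B: {c,d}  C: {a,c,d}

FIRST(S) = ["a", "c", "d"]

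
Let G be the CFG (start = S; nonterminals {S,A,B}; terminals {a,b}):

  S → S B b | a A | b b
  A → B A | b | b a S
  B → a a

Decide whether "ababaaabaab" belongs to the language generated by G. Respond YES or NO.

CNF form of G:
  S -> S X3 | T0 T0 | T1 A
  A -> B A | T0 X2 | b
  B -> T1 T1
  T0 -> b
  T1 -> a
  X2 -> T1 S
  X3 -> B T0

CYK fill:
  cell(0,0) a: {T1}  orig:{}
  cell(1,1) b: {A,T0}  orig:{A}
  cell(2,2) a: {T1}  orig:{}
  cell(3,3) b: {A,T0}  orig:{A}
  cell(4,4) a: {T1}  orig:{}
  cell(5,5) a: {T1}  orig:{}
  cell(6,6) a: {T1}  orig:{}
  cell(7,7) b: {A,T0}  orig:{A}
  cell(8,8) a: {T1}  orig:{}
  cell(9,9) a: {T1}  orig:{}
  cell(10,10) b: {A,T0}  orig:{A}
  cell(0,1) ab: {S}
  cell(1,2) ba: ∅
  cell(2,3) ab: {S}
  cell(3,4) ba: ∅
  cell(4,5) aa: {B}
  cell(5,6) aa: {B}
  cell(6,7) ab: {S}
  cell(7,8) ba: ∅
  cell(8,9) aa: {B}
  cell(9,10) ab: {S}
  cell(0,2) aba: ∅
  cell(1,3) bab: ∅
  cell(2,4) aba: ∅
  cell(3,5) baa: ∅
  cell(4,6) aaa: ∅
  cell(5,7) aab: {A,X2,X3}  orig:{A}
  cell(6,8) aba: ∅
  cell(7,9) baa: ∅
  cell(8,10) aab: {A,X2,X3}  orig:{A}
  cell(0,3) abab: ∅
  cell(1,4) baba: ∅
  cell(2,5) abaa: ∅
  cell(3,6) baaa: ∅
  cell(4,7) aaab: {S}
  cell(5,8) aaba: ∅
  cell(6,9) abaa: ∅
  cell(7,10) baab: {A}
  cell(0,4) ababa: ∅
  cell(1,5) babaa: ∅
  cell(2,6) abaaa: ∅
  cell(3,7) baaab: ∅
  cell(4,8) aaaba: ∅
  cell(5,9) aabaa: ∅
  cell(6,10) abaab: {S}
  cell(0,5) ababaa: ∅
  cell(1,6) babaaa: ∅
  cell(2,7) abaaab: ∅
  cell(3,8) baaaba: ∅
  cell(4,9) aaabaa: ∅
  cell(5,10) aabaab: {A,X2}  orig:{A}
  cell(0,6) ababaaa: ∅
  cell(1,7) babaaab: ∅
  cell(2,8) abaaaba: ∅
  cell(3,9) baaabaa: ∅
  cell(4,10) aaabaab: {S}
  cell(0,7) ababaaab: ∅
  cell(1,8) babaaaba: ∅
  cell(2,9) abaaabaa: ∅
  cell(3,10) baaabaab: ∅
  cell(0,8) ababaaaba: ∅
  cell(1,9) babaaabaa: ∅
  cell(2,10) abaaabaab: ∅
  cell(0,9) ababaaabaa: ∅
  cell(1,10) babaaabaab: ∅
  cell(0,10) ababaaabaab: ∅

S ∉ T[0,10] ⇒ NO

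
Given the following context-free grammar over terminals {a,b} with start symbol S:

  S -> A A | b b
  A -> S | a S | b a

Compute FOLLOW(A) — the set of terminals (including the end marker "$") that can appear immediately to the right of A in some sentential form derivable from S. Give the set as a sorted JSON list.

Compute FIRST by fixpoint:
iter 1:
  A via A→a S: +{a}
  A via A→b a: +{b}
  S via S→A A: +{a,b}
  FIRST(S)={a,b}  FIRST(A)={a,b}
iter 2: — fixpoint
  FIRST(S)={a,b}  FIRST(A)={a,b}

FOLLOW iteration:
seed FOLLOW(S) with $
round 1:
  S→A A: FOLLOW(A) ⊇ FIRST(A) = {a,b}; new: +{a,b}
  S→A A: FOLLOW(A) ⊇ FOLLOW(S) ⊇ {$}; new: +{$}
  S: {$}  A: {$,a,b}
round 2:
  A→S: FOLLOW(S) ⊇ FOLLOW(A) ⊇ {$,a,b}; new: +{a,b}
  S: {$,a,b}  A: {$,a,b}
round 3: done
  S: {$,a,b}  A: {$,a,b}

FOLLOW(A) = ["$", "a", "b"]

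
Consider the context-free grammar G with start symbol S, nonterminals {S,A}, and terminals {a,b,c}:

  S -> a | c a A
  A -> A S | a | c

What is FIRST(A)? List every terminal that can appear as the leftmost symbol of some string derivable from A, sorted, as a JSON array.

FIRST iteration:
iter 1:
  A via A→a: +{a}
  A via A→c: +{c}
  S via S→a: +{a}
  S via S→c a A: +{c}
  S: {a,c}  A: {a,c}
iter 2: (no change)
  S: {a,c}  A: {a,c}

FIRST(A) = ["a", "c"]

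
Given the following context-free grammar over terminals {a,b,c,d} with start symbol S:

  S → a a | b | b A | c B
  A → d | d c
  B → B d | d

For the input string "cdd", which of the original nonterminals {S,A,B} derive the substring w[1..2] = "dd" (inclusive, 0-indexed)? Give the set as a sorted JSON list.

CNF form of G:
  S -> T1 B | T2 T2 | T3 A | b
  A -> T0 T1 | d
  B -> B T0 | d
  T0 -> d
  T1 -> c
  T2 -> a
  T3 -> b

Fill CYK table bottom-up — only the sub-triangle for w[1..2]:
  [1..1]={A,B,T0}  "d"  orig:{A,B}
  [2..2]={A,B,T0}  "d"  orig:{A,B}
  [1..2]={B}  "dd"

Original NTs in T[1,2] deriving "dd": ["B"]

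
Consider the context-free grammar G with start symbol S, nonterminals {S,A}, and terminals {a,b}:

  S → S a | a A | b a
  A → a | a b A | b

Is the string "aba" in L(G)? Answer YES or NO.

Convert to CNF:
  S -> S T0 | T0 A | T1 T0
  A -> T0 X2 | a | b
  T0 -> a
  T1 -> b
  X2 -> T1 A

CYK fill:
  [0..0]={A,T0}  "a"  orig:{A}
  [1..1]={A,T1}  "b"  orig:{A}
  [2..2]={A,T0}  "a"  orig:{A}
  [0..1]={S}  "ab"
  [1..2]={S,X2}  "ba"  orig:{S}
  [0..2]={A,S}  "aba"

S ∈ T[0,2] ⇒ YES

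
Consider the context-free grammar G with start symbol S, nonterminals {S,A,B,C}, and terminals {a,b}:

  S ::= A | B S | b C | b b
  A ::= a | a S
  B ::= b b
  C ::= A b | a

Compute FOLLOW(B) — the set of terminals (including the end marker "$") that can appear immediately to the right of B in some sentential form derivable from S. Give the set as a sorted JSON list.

FIRST iteration:
[1]
  A via A→a: +{a}
  B via B→b b: +{b}
  C via C→A b: +{a}
  S via S→A: +{a}
  S via S→B S: +{b}
  FIRST[S]={a,b}  FIRST[A]={a}  FIRST[B]={b}  FIRST[C]={a}
[2] (no change)
  FIRST[S]={a,b}  FIRST[A]={a}  FIRST[B]={b}  FIRST[C]={a}

FOLLOW iteration:
seed FOLLOW(S) with $
iter 1:
  C→A b: FOLLOW(A) ⊇ FIRST(b) = {b}; new: +{b}
  S→A: FOLLOW(A) ⊇ FOLLOW(S) ⊇ {$}; new: +{$}
  S→B S: FOLLOW(B) ⊇ FIRST(S) = {a,b}; new: +{a,b}
  S→b C: FOLLOW(C) ⊇ FOLLOW(S) ⊇ {$}; new: +{$}
  S: {$}  A: {$,b}  B: {a,b}  C: {$}
iter 2:
  A→a S: FOLLOW(S) ⊇ FOLLOW(A) ⊇ {$,b}; new: +{b}
  S→b C: FOLLOW(C) ⊇ FOLLOW(S) ⊇ {$,b}; new: +{b}
  S: {$,b}  A: {$,b}  B: {a,b}  C: {$,b}
iter 3: (stable)
  S: {$,b}  A: {$,b}  B: {a,b}  C: {$,b}

FOLLOW(B) = ["a", "b"]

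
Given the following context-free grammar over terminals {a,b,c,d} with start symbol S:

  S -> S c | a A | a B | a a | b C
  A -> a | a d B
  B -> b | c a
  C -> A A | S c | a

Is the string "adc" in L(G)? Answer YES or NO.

CNF form of G:
  S -> S T2 | T0 A | T0 B | T0 T0 | T3 C
  A -> T0 X4 | a
  B -> T2 T0 | b
  C -> A A | S T2 | a
  T0 -> a
  T1 -> d
  T2 -> c
  T3 -> b
  X4 -> T1 B

Fill CYK table bottom-up:
  T[0,0] 'a' = {A,C,T0}  orig:{A,C}
  T[1,1] 'd' = {T1}  orig:{}
  T[2,2] 'c' = {T2}  orig:{}
  T[0,1] 'ad' = ∅
  T[1,2] 'dc' = ∅
  T[0,2] 'adc' = ∅

S ∉ T[0,2] ⇒ NO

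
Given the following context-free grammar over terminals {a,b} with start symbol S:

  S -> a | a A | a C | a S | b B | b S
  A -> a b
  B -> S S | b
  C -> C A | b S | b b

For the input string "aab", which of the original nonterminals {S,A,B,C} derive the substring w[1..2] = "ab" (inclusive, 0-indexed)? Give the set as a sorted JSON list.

CNF form of G:
  S -> T0 A | T0 C | T0 S | T1 B | T1 S | a
  A -> T0 T1
  B -> S S | b
  C -> C A | T1 S | T1 T1
  T0 -> a
  T1 -> b

CYK fill, restricted to cells inside w[1..2]:
  cell(1,1) a: {S,T0}  orig:{S}
  cell(2,2) b: {B,T1}  orig:{B}
  cell(1,2) ab: {A}

Original NTs in T[1,2] deriving "ab": ["A"]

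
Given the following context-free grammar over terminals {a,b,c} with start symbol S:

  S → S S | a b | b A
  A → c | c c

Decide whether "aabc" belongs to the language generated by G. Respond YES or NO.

CNF form of G:
  S -> S S | T1 T2 | T2 A
  A -> T0 T0 | c
  T0 -> c
  T1 -> a
  T2 -> b

CYK table (by increasing span):
  cell(0,0) a: {T1}  orig:{}
  cell(1,1) a: {T1}  orig:{}
  cell(2,2) b: {T2}  orig:{}
  cell(3,3) c: {A,T0}  orig:{A}
  cell(0,1) aa: ∅
  cell(1,2) ab: {S}
  cell(2,3) bc: {S}
  cell(0,2) aab: ∅
  cell(1,3) abc: ∅
  cell(0,3) aabc: ∅

S ∉ T[0,3] ⇒ NO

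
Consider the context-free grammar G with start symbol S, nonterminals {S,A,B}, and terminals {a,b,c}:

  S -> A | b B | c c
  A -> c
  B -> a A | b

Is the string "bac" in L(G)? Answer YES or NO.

Convert to CNF:
  S -> T1 B | T2 T2 | c
  A -> c
  B -> T0 A | b
  T0 -> a
  T1 -> b
  T2 -> c

CYK fill:
  cell(0,0) b: {B,T1}  orig:{B}
  cell(1,1) a: {T0}  orig:{}
  cell(2,2) c: {A,S,T2}  orig:{A,S}
  cell(0,1) ba: ∅
  cell(1,2) ac: {B}
  cell(0,2) bac: {S}

S ∈ T[0,2] ⇒ YES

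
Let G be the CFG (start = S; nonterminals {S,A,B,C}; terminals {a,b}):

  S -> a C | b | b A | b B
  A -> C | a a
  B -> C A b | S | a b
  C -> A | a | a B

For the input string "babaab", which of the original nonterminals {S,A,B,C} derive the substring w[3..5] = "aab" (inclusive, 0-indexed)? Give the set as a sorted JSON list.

Convert to CNF:
  S -> T0 C | T1 A | T1 B | b
  A -> T0 B | T0 T0 | a
  B -> C X2 | T0 C | T0 T1 | T1 A | T1 B | b
  C -> T0 B | T0 T0 | a
  T0 -> a
  T1 -> b
  X2 -> A T1

CYK table (by increasing span) — only the sub-triangle for w[3..5]:
  [3..3]={A,C,T0}  "a"  orig:{A,C}
  [4..4]={A,C,T0}  "a"  orig:{A,C}
  [5..5]={B,S,T1}  "b"  orig:{B,S}
  [3..4]={A,B,C,S}  "aa"
  [4..5]={A,B,C,X2}  "ab"  orig:{A,B,C}
  [3..5]={A,B,C,S,X2}  "aab"  orig:{A,B,C,S}

Original NTs in T[3,5] deriving "aab": ["A", "B", "C", "S"]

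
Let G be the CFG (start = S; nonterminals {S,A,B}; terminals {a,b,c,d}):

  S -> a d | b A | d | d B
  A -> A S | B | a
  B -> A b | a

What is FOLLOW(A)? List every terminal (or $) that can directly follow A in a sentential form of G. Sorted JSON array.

Compute FIRST by fixpoint:
iter 1:
  A via A→a: +{a}
  B via B→A b: +{a}
  S via S→a d: +{a}
  S via S→b A: +{b}
  S via S→d: +{d}
  S: {a,b,d}  A: {a}  B: {a}
iter 2: — fixpoint
  S: {a,b,d}  A: {a}  B: {a}

Compute FOLLOW by fixpoint:
initialize: $ ∈ FOLLOW(S)
round 1:
  A→A S: FOLLOW(A) ⊇ FIRST(S) = {a,b,d}; new: +{a,b,d}
  A→A S: FOLLOW(S) ⊇ FOLLOW(A) ⊇ {a,b,d}; new: +{a,b,d}
  A→B: FOLLOW(B) ⊇ FOLLOW(A) ⊇ {a,b,d}; new: +{a,b,d}
  S→b A: FOLLOW(A) ⊇ FOLLOW(S) ⊇ {$,a,b,d}; new: +{$}
  S→d B: FOLLOW(B) ⊇ FOLLOW(S) ⊇ {$,a,b,d}; new: +{$}
  S: {$,a,b,d}  A: {$,a,b,d}  B: {$,a,b,d}
round 2: (no change)
  S: {$,a,b,d}  A: {$,a,b,d}  B: {$,a,b,d}

FOLLOW(A) = ["$", "a", "b", "d"]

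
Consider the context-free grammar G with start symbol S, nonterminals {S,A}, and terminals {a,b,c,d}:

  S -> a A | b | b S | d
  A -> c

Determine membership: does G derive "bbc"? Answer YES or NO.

Convert to CNF:
  S -> T0 A | T1 S | b | d
  A -> c
  T0 -> a
  T1 -> b

CYK fill:
  cell(0,0) b: {S,T1}  orig:{S}
  cell(1,1) b: {S,T1}  orig:{S}
  cell(2,2) c: {A}
  cell(0,1) bb: {S}
  cell(1,2) bc: ∅
  cell(0,2) bbc: ∅

S ∉ T[0,2] ⇒ NO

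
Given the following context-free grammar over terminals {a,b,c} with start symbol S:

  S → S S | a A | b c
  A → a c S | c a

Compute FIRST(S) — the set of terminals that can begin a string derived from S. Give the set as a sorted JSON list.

Compute FIRST by fixpoint:
pass 1:
  A via A→a c S: +{a}
  A via A→c a: +{c}
  S via S→a A: +{a}
  S via S→b c: +{b}
  FIRST[S]={a,b}  FIRST[A]={a,c}
pass 2: (no change)
  FIRST[S]={a,b}  FIRST[A]={a,c}

FIRST(S) = ["a", "b"]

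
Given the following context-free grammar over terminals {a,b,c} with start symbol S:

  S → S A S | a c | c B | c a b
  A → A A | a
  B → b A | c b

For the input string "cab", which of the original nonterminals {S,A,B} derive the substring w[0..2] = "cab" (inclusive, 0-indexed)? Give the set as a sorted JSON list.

Convert to CNF:
  S -> S X3 | T1 B | T1 X4 | T2 T1
  A -> A A | a
  B -> T0 A | T1 T0
  T0 -> b
  T1 -> c
  T2 -> a
  X3 -> A S
  X4 -> T2 T0

CYK fill — only the sub-triangle for w[0..2]:
  T[0,0] 'c' = {T1}  orig:{}
  T[1,1] 'a' = {A,T2}  orig:{A}
  T[2,2] 'b' = {T0}  orig:{}
  T[0,1] 'ca' = ∅
  T[1,2] 'ab' = {X4}  orig:{}
  T[0,2] 'cab' = {S}

Original NTs in T[0,2] deriving "cab": ["S"]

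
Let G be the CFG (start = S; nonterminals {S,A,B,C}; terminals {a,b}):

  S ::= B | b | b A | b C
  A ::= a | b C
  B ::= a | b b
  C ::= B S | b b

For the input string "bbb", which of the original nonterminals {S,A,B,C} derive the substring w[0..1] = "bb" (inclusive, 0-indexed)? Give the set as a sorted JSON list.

CNF form of G:
  S -> T0 A | T0 C | T0 T0 | a | b
  A -> T0 C | a
  B -> T0 T0 | a
  C -> B S | T0 T0
  T0 -> b

Fill CYK table bottom-up — only the sub-triangle for w[0..1]:
  T[0,0] 'b' = {S,T0}  orig:{S}
  T[1,1] 'b' = {S,T0}  orig:{S}
  T[0,1] 'bb' = {B,C,S}

Original NTs in T[0,1] deriving "bb": ["B", "C", "S"]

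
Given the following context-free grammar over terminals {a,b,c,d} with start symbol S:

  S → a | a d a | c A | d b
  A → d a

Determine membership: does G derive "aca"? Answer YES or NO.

Convert to CNF:
  S -> T0 T3 | T1 X4 | T2 A | a
  A -> T0 T1
  T0 -> d
  T1 -> a
  T2 -> c
  T3 -> b
  X4 -> T0 T1

CYK table (by increasing span):
  [0..0]={S,T1}  "a"  orig:{S}
  [1..1]={T2}  "c"  orig:{}
  [2..2]={S,T1}  "a"  orig:{S}
  [0..1]=∅  "ac"
  [1..2]=∅  "ca"
  [0..2]=∅  "aca"

S ∉ T[0,2] ⇒ NO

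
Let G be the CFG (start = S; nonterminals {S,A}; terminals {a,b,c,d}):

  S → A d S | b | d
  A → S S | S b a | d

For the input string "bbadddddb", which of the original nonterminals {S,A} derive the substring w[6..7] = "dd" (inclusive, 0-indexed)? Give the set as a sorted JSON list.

CNF form of G:
  S -> A X4 | b | d
  A -> S S | S X3 | d
  T0 -> b
  T1 -> a
  T2 -> d
  X3 -> T0 T1
  X4 -> T2 S

Fill CYK table bottom-up (cells [i..j] with 6 ≤ i ≤ j ≤ 7 only):
  cell(6,6) d: {A,S,T2}  orig:{A,S}
  cell(7,7) d: {A,S,T2}  orig:{A,S}
  cell(6,7) dd: {A,X4}  orig:{A}

Original NTs in T[6,7] deriving "dd": ["A"]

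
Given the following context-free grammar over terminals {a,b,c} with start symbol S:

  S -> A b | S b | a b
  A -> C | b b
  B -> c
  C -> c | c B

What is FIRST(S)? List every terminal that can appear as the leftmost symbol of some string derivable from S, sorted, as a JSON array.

FIRST sets, iterate to fixpoint:
pass 1:
  A via A→b b: +{b}
  B via B→c: +{c}
  C via C→c: +{c}
  S via S→A b: +{b}
  S via S→a b: +{a}
  FIRST[S]={a,b}  FIRST[A]={b}  FIRST[B]={c}  FIRST[C]={c}
pass 2:
  A via A→C: +{c}
  S via S→A b: +{c}
  FIRST[S]={a,b,c}  FIRST[A]={b,c}  FIRST[B]={c}  FIRST[C]={c}
pass 3: — fixpoint
  FIRST[S]={a,b,c}  FIRST[A]={b,c}  FIRST[B]={c}  FIRST[C]={c}

FIRST(S) = ["a", "b", "c"]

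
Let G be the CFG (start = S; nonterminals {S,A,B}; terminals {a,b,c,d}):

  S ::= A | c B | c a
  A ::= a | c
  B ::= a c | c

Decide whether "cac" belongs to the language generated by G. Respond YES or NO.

CNF form of G:
  S -> T1 B | T1 T0 | a | c
  A -> a | c
  B -> T0 T1 | c
  T0 -> a
  T1 -> c

CYK fill:
  cell(0,0) c: {A,B,S,T1}  orig:{A,B,S}
  cell(1,1) a: {A,S,T0}  orig:{A,S}
  cell(2,2) c: {A,B,S,T1}  orig:{A,B,S}
  cell(0,1) ca: {S}
  cell(1,2) ac: {B}
  cell(0,2) cac: {S}

S ∈ T[0,2] ⇒ YES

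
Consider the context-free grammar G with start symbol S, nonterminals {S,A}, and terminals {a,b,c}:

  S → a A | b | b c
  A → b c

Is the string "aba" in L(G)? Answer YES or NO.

CNF form of G:
  S -> T0 T1 | T2 A | b
  A -> T0 T1
  T0 -> b
  T1 -> c
  T2 -> a

CYK table (by increasing span):
  cell(0,0) a: {T2}  orig:{}
  cell(1,1) b: {S,T0}  orig:{S}
  cell(2,2) a: {T2}  orig:{}
  cell(0,1) ab: ∅
  cell(1,2) ba: ∅
  cell(0,2) aba: ∅

S ∉ T[0,2] ⇒ NO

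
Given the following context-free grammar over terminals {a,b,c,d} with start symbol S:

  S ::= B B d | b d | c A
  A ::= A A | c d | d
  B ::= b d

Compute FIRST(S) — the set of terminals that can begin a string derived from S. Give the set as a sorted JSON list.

FIRST sets, iterate to fixpoint:
iter 1:
  A via A→c d: +{c}
  A via A→d: +{d}
  B via B→b d: +{b}
  S via S→B B d: +{b}
  S via S→c A: +{c}
  FIRST[S]={b,c}  FIRST[A]={c,d}  FIRST[B]={b}
iter 2: — fixpoint
  FIRST[S]={b,c}  FIRST[A]={c,d}  FIRST[B]={b}

FIRST(S) = ["b", "c"]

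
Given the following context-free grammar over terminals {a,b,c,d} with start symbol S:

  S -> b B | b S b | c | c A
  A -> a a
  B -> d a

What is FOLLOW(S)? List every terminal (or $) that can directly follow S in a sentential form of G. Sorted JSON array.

FIRST sets, iterate to fixpoint:
pass 1:
  A via A→a a: +{a}
  B via B→d a: +{d}
  S via S→b B: +{b}
  S via S→c: +{c}
  FIRST(S)={b,c}  FIRST(A)={a}  FIRST(B)={d}
pass 2: (stable)
  FIRST(S)={b,c}  FIRST(A)={a}  FIRST(B)={d}

FOLLOW sets:
initialize: $ ∈ FOLLOW(S)
pass 1:
  S→b B: FOLLOW(B) ⊇ FOLLOW(S) ⊇ {$}; new: +{$}
  S→b S b: FOLLOW(S) ⊇ FIRST(b) = {b}; new: +{b}
  S→c A: FOLLOW(A) ⊇ FOLLOW(S) ⊇ {$,b}; new: +{$,b}
  FOLLOW[S]={$,b}  FOLLOW[A]={$,b}  FOLLOW[B]={$}
pass 2:
  S→b B: FOLLOW(B) ⊇ FOLLOW(S) ⊇ {$,b}; new: +{b}
  FOLLOW[S]={$,b}  FOLLOW[A]={$,b}  FOLLOW[B]={$,b}
pass 3: (stable)
  FOLLOW[S]={$,b}  FOLLOW[A]={$,b}  FOLLOW[B]={$,b}

FOLLOW(S) = ["$", "b"]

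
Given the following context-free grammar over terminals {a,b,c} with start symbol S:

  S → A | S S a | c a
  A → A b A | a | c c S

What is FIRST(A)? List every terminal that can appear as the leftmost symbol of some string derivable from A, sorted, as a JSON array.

FIRST sets, iterate to fixpoint:
pass 1:
  A via A→a: +{a}
  A via A→c c S: +{c}
  S via S→A: +{a,c}
  S: {a,c}  A: {a,c}
pass 2: (no change)
  S: {a,c}  A: {a,c}

FIRST(A) = ["a", "c"]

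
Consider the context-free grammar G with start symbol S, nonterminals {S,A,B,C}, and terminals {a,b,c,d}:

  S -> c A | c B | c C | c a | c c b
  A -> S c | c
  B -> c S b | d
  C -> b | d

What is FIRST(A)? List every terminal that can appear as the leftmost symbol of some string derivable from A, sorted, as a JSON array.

FIRST sets, iterate to fixpoint:
round 1:
  A via A→c: +{c}
  B via B→c S b: +{c}
  B via B→d: +{d}
  C via C→b: +{b}
  C via C→d: +{d}
  S via S→c A: +{c}
  FIRST[S]={c}  FIRST[A]={c}  FIRST[B]={c,d}  FIRST[C]={b,d}
round 2: (stable)
  FIRST[S]={c}  FIRST[A]={c}  FIRST[B]={c,d}  FIRST[C]={b,d}

FIRST(A) = ["c"]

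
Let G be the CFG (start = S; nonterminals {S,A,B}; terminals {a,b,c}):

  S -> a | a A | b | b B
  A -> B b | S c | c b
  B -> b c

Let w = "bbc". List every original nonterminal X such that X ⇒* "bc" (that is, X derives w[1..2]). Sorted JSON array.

CNF form of G:
  S -> T0 B | T2 A | a | b
  A -> B T0 | S T1 | T1 T0
  B -> T0 T1
  T0 -> b
  T1 -> c
  T2 -> a

Fill CYK table bottom-up — only the sub-triangle for w[1..2]:
  [1..1]={S,T0}  "b"  orig:{S}
  [2..2]={T1}  "c"  orig:{}
  [1..2]={A,B}  "bc"

Original NTs in T[1,2] deriving "bc": ["A", "B"]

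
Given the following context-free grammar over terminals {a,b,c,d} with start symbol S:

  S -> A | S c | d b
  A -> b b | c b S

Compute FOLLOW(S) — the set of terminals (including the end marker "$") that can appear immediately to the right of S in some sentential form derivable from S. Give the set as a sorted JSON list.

FIRST iteration:
round 1:
  A via A→b b: +{b}
  A via A→c b S: +{c}
  S via S→A: +{b,c}
  S via S→d b: +{d}
  FIRST[S]={b,c,d}  FIRST[A]={b,c}
round 2: (no change)
  FIRST[S]={b,c,d}  FIRST[A]={b,c}

FOLLOW sets:
initialize: $ ∈ FOLLOW(S)
iter 1:
  S→A: FOLLOW(A) ⊇ FOLLOW(S) ⊇ {$}; new: +{$}
  S→S c: FOLLOW(S) ⊇ FIRST(c) = {c}; new: +{c}
  FOLLOW[S]={$,c}  FOLLOW[A]={$}
iter 2:
  S→A: FOLLOW(A) ⊇ FOLLOW(S) ⊇ {$,c}; new: +{c}
  FOLLOW[S]={$,c}  FOLLOW[A]={$,c}
iter 3: done
  FOLLOW[S]={$,c}  FOLLOW[A]={$,c}

FOLLOW(S) = ["$", "c"]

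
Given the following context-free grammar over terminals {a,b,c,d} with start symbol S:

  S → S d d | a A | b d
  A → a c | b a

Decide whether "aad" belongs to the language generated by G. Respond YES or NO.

Convert to CNF:
  S -> S X4 | T0 A | T2 T3
  A -> T0 T1 | T2 T0
  T0 -> a
  T1 -> c
  T2 -> b
  T3 -> d
  X4 -> T3 T3

Fill CYK table bottom-up:
  cell(0,0) a: {T0}  orig:{}
  cell(1,1) a: {T0}  orig:{}
  cell(2,2) d: {T3}  orig:{}
  cell(0,1) aa: ∅
  cell(1,2) ad: ∅
  cell(0,2) aad: ∅

S ∉ T[0,2] ⇒ NO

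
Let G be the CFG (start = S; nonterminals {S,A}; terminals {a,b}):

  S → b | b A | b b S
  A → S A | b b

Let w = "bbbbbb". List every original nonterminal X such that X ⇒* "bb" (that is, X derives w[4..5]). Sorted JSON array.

CNF form of G:
  S -> T0 A | T0 X1 | b
  A -> S A | T0 T0
  T0 -> b
  X1 -> T0 S

Fill CYK table bottom-up — only the sub-triangle for w[4..5]:
  T[4,4] 'b' = {S,T0}  orig:{S}
  T[5,5] 'b' = {S,T0}  orig:{S}
  T[4,5] 'bb' = {A,X1}  orig:{A}

Original NTs in T[4,5] deriving "bb": ["A"]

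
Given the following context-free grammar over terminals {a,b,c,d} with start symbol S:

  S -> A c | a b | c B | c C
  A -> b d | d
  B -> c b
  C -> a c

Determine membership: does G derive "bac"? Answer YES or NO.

Convert to CNF:
  S -> A T2 | T2 B | T2 C | T3 T0
  A -> T0 T1 | d
  B -> T2 T0
  C -> T3 T2
  T0 -> b
  T1 -> d
  T2 -> c
  T3 -> a

CYK table (by increasing span):
  [0..0]={T0}  "b"  orig:{}
  [1..1]={T3}  "a"  orig:{}
  [2..2]={T2}  "c"  orig:{}
  [0..1]=∅  "ba"
  [1..2]={C}  "ac"
  [0..2]=∅  "bac"

S ∉ T[0,2] ⇒ NO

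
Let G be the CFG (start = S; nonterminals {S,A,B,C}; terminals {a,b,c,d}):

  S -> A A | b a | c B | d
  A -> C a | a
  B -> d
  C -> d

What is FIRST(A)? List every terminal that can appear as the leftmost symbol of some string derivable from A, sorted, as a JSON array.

FIRST iteration:
[1]
  A via A→a: +{a}
  B via B→d: +{d}
  C via C→d: +{d}
  S via S→A A: +{a}
  S via S→b a: +{b}
  S via S→c B: +{c}
  S via S→d: +{d}
  S: {a,b,c,d}  A: {a}  B: {d}  C: {d}
[2]
  A via A→C a: +{d}
  S: {a,b,c,d}  A: {a,d}  B: {d}  C: {d}
[3] — fixpoint
  S: {a,b,c,d}  A: {a,d}  B: {d}  C: {d}

FIRST(A) = ["a", "d"]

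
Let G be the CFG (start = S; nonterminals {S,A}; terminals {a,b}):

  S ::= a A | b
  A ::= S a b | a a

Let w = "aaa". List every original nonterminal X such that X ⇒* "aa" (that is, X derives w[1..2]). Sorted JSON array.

CNF form of G:
  S -> T0 A | b
  A -> S X2 | T0 T0
  T0 -> a
  T1 -> b
  X2 -> T0 T1

Fill CYK table bottom-up (cells [i..j] with 1 ≤ i ≤ j ≤ 2 only):
  T[1,1] 'a' = {T0}  orig:{}
  T[2,2] 'a' = {T0}  orig:{}
  T[1,2] 'aa' = {A}

Original NTs in T[1,2] deriving "aa": ["A"]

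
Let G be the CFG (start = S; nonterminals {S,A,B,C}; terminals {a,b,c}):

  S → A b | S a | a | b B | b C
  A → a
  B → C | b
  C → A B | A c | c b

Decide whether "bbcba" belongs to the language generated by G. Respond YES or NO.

Convert to CNF:
  S -> A T1 | S T2 | T1 B | T1 C | a
  A -> a
  B -> A B | A T0 | T0 T1 | b
  C -> A B | A T0 | T0 T1
  T0 -> c
  T1 -> b
  T2 -> a

CYK fill:
  [0..0]={B,T1}  "b"  orig:{B}
  [1..1]={B,T1}  "b"  orig:{B}
  [2..2]={T0}  "c"  orig:{}
  [3..3]={B,T1}  "b"  orig:{B}
  [4..4]={A,S,T2}  "a"  orig:{A,S}
  [0..1]={S}  "bb"
  [1..2]=∅  "bc"
  [2..3]={B,C}  "cb"
  [3..4]=∅  "ba"
  [0..2]=∅  "bbc"
  [1..3]={S}  "bcb"
  [2..4]=∅  "cba"
  [0..3]=∅  "bbcb"
  [1..4]={S}  "bcba"
  [0..4]=∅  "bbcba"

S ∉ T[0,4] ⇒ NO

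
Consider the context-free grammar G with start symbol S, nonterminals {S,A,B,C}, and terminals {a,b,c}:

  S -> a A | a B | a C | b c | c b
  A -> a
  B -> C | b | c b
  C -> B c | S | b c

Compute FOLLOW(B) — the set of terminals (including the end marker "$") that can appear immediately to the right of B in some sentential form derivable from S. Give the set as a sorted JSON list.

FIRST sets, iterate to fixpoint:
round 1:
  A via A→a: +{a}
  B via B→b: +{b}
  B via B→c b: +{c}
  C via C→B c: +{b,c}
  S via S→a A: +{a}
  S via S→b c: +{b}
  S via S→c b: +{c}
  FIRST[S]={a,b,c}  FIRST[A]={a}  FIRST[B]={b,c}  FIRST[C]={b,c}
round 2:
  C via C→S: +{a}
  FIRST[S]={a,b,c}  FIRST[A]={a}  FIRST[B]={b,c}  FIRST[C]={a,b,c}
round 3:
  B via B→C: +{a}
  FIRST[S]={a,b,c}  FIRST[A]={a}  FIRST[B]={a,b,c}  FIRST[C]={a,b,c}
round 4: — fixpoint
  FIRST[S]={a,b,c}  FIRST[A]={a}  FIRST[B]={a,b,c}  FIRST[C]={a,b,c}

FOLLOW iteration:
FOLLOW(S) := {$}
[1]
  C→B c: FOLLOW(B) ⊇ FIRST(c) = {c}; new: +{c}
  S→a A: FOLLOW(A) ⊇ FOLLOW(S) ⊇ {$}; new: +{$}
  S→a B: FOLLOW(B) ⊇ FOLLOW(S) ⊇ {$}; new: +{$}
  S→a C: FOLLOW(C) ⊇ FOLLOW(S) ⊇ {$}; new: +{$}
  FOLLOW[S]={$}  FOLLOW[A]={$}  FOLLOW[B]={$,c}  FOLLOW[C]={$}
[2]
  B→C: FOLLOW(C) ⊇ FOLLOW(B) ⊇ {$,c}; new: +{c}
  C→S: FOLLOW(S) ⊇ FOLLOW(C) ⊇ {$,c}; new: +{c}
  S→a A: FOLLOW(A) ⊇ FOLLOW(S) ⊇ {$,c}; new: +{c}
  FOLLOW[S]={$,c}  FOLLOW[A]={$,c}  FOLLOW[B]={$,c}  FOLLOW[C]={$,c}
[3] done
  FOLLOW[S]={$,c}  FOLLOW[A]={$,c}  FOLLOW[B]={$,c}  FOLLOW[C]={$,c}

FOLLOW(B) = ["$", "c"]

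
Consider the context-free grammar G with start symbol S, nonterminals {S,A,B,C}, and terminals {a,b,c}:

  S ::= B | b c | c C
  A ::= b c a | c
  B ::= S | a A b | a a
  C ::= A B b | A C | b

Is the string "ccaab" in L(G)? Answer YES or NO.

CNF form of G:
  S -> T0 T1 | T1 C | T2 T2 | T2 X6
  A -> T0 X3 | c
  B -> T0 T1 | T1 C | T2 T2 | T2 X4
  C -> A C | A X5 | b
  T0 -> b
  T1 -> c
  T2 -> a
  X3 -> T1 T2
  X4 -> A T0
  X5 -> B T0
  X6 -> A T0

Fill CYK table bottom-up:
  cell(0,0) c: {A,T1}  orig:{A}
  cell(1,1) c: {A,T1}  orig:{A}
  cell(2,2) a: {T2}  orig:{}
  cell(3,3) a: {T2}  orig:{}
  cell(4,4) b: {C,T0}  orig:{C}
  cell(0,1) cc: ∅
  cell(1,2) ca: {X3}  orig:{}
  cell(2,3) aa: {B,S}
  cell(3,4) ab: ∅
  cell(0,2) cca: ∅
  cell(1,3) caa: ∅
  cell(2,4) aab: {X5}  orig:{}
  cell(0,3) ccaa: ∅
  cell(1,4) caab: {C}
  cell(0,4) ccaab: {B,C,S}

S ∈ T[0,4] ⇒ YES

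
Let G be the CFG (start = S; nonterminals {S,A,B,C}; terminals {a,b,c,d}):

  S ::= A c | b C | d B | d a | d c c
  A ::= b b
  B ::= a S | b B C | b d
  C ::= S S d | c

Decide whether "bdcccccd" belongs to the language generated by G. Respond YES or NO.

CNF form of G:
  S -> A T3 | T0 C | T2 B | T2 T1 | T2 X6
  A -> T0 T0
  B -> T0 T2 | T0 X4 | T1 S
  C -> S X5 | c
  T0 -> b
  T1 -> a
  T2 -> d
  T3 -> c
  X4 -> B C
  X5 -> S T2
  X6 -> T3 T3

CYK table (by increasing span):
  cell(0,0) b: {T0}  orig:{}
  cell(1,1) d: {T2}  orig:{}
  cell(2,2) c: {C,T3}  orig:{C}
  cell(3,3) c: {C,T3}  orig:{C}
  cell(4,4) c: {C,T3}  orig:{C}
  cell(5,5) c: {C,T3}  orig:{C}
  cell(6,6) c: {C,T3}  orig:{C}
  cell(7,7) d: {T2}  orig:{}
  cell(0,1) bd: {B}
  cell(1,2) dc: ∅
  cell(2,3) cc: {X6}  orig:{}
  cell(3,4) cc: {X6}  orig:{}
  cell(4,5) cc: {X6}  orig:{}
  cell(5,6) cc: {X6}  orig:{}
  cell(6,7) cd: ∅
  cell(0,2) bdc: {X4}  orig:{}
  cell(1,3) dcc: {S}
  cell(2,4) ccc: ∅
  cell(3,5) ccc: ∅
  cell(4,6) ccc: ∅
  cell(5,7) ccd: ∅
  cell(0,3) bdcc: ∅
  cell(1,4) dccc: ∅
  cell(2,5) cccc: ∅
  cell(3,6) cccc: ∅
  cell(4,7) cccd: ∅
  cell(0,4) bdccc: ∅
  cell(1,5) dcccc: ∅
  cell(2,6) ccccc: ∅
  cell(3,7) ccccd: ∅
  cell(0,5) bdcccc: ∅
  cell(1,6) dccccc: ∅
  cell(2,7) cccccd: ∅
  cell(0,6) bdccccc: ∅
  cell(1,7) dcccccd: ∅
  cell(0,7) bdcccccd: ∅

S ∉ T[0,7] ⇒ NO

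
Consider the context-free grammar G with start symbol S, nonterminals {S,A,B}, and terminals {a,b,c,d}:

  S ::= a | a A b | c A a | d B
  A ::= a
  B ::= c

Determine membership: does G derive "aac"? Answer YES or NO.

CNF form of G:
  S -> T0 X4 | T2 X5 | T3 B | a
  A -> a
  B -> c
  T0 -> a
  T1 -> b
  T2 -> c
  T3 -> d
  X4 -> A T1
  X5 -> A T0

Fill CYK table bottom-up:
  cell(0,0) a: {A,S,T0}  orig:{A,S}
  cell(1,1) a: {A,S,T0}  orig:{A,S}
  cell(2,2) c: {B,T2}  orig:{B}
  cell(0,1) aa: {X5}  orig:{}
  cell(1,2) ac: ∅
  cell(0,2) aac: ∅

S ∉ T[0,2] ⇒ NO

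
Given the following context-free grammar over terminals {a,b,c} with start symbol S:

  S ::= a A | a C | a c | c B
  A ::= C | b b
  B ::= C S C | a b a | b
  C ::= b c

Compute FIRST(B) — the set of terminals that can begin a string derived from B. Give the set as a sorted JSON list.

FIRST sets, iterate to fixpoint:
pass 1:
  A via A→b b: +{b}
  B via B→a b a: +{a}
  B via B→b: +{b}
  C via C→b c: +{b}
  S via S→a A: +{a}
  S via S→c B: +{c}
  FIRST(S)={a,c}  FIRST(A)={b}  FIRST(B)={a,b}  FIRST(C)={b}
pass 2: (no change)
  FIRST(S)={a,c}  FIRST(A)={b}  FIRST(B)={a,b}  FIRST(C)={b}

FIRST(B) = ["a", "b"]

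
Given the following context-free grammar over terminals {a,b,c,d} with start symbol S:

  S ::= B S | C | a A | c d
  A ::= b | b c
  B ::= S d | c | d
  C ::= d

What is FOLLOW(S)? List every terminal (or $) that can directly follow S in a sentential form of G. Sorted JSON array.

FIRST sets, iterate to fixpoint:
[1]
  A via A→b: +{b}
  B via B→c: +{c}
  B via B→d: +{d}
  C via C→d: +{d}
  S via S→B S: +{c,d}
  S via S→a A: +{a}
  FIRST(S)={a,c,d}  FIRST(A)={b}  FIRST(B)={c,d}  FIRST(C)={d}
[2]
  B via B→S d: +{a}
  FIRST(S)={a,c,d}  FIRST(A)={b}  FIRST(B)={a,c,d}  FIRST(C)={d}
[3] done
  FIRST(S)={a,c,d}  FIRST(A)={b}  FIRST(B)={a,c,d}  FIRST(C)={d}

FOLLOW sets:
initialize: $ ∈ FOLLOW(S)
iter 1:
  B→S d: FOLLOW(S) ⊇ FIRST(d) = {d}; new: +{d}
  S→B S: FOLLOW(B) ⊇ FIRST(S) = {a,c,d}; new: +{a,c,d}
  S→C: FOLLOW(C) ⊇ FOLLOW(S) ⊇ {$,d}; new: +{$,d}
  S→a A: FOLLOW(A) ⊇ FOLLOW(S) ⊇ {$,d}; new: +{$,d}
  S: {$,d}  A: {$,d}  B: {a,c,d}  C: {$,d}
iter 2: (stable)
  S: {$,d}  A: {$,d}  B: {a,c,d}  C: {$,d}

FOLLOW(S) = ["$", "d"]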